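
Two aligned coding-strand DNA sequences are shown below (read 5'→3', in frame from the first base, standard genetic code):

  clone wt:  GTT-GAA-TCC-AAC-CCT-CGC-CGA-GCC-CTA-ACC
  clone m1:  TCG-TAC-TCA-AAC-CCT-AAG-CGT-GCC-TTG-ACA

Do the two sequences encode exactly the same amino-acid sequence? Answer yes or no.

Codon 1: GTT Val / TCG Ser — nonsynonymous.
Codon 2: GAA Glu / TAC Tyr — nonsynonymous.
Codon 3: TCC Ser / TCA Ser — synonymous.
Codon 4: AAC Asn / AAC Asn — identical.
Codon 5: CCT Pro / CCT Pro — identical.
Codon 6: CGC Arg / AAG Lys — nonsynonymous.
Codon 7: CGA Arg / CGT Arg — synonymous.
Codon 8: GCC Ala / GCC Ala — identical.
Codon 9: CTA Leu / TTG Leu — synonymous.
Codon 10: ACC Thr / ACA Thr — synonymous.
Nonsynonymous differences: 3 → different protein.

no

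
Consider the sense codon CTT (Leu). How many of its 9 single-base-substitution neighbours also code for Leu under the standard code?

Position 1: none → 0 synonymous.
Position 2: none → 0 synonymous.
Position 3: CTC, CTA, CTG → 3 synonymous.
Total: 0 + 0 + 3 = 3.

3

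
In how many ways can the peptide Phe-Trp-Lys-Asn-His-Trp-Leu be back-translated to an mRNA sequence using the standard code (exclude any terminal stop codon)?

Phe: 2 codons.
Trp: 1 codon.
Lys: 2 codons.
Asn: 2 codons.
His: 2 codons.
Trp: 1 codon.
Leu: 6 codons.
2 × 1 × 2 × 2 × 2 × 1 × 6 = 96.

96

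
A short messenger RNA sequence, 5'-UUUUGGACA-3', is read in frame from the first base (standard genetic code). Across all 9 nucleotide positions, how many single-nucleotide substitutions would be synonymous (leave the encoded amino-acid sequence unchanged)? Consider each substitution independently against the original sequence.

4

Codon 1 (UUU, Phe): 1 synonymous substitution.
Codon 2 (UGG, Trp): 0 synonymous substitutions.
Codon 3 (ACA, Thr): 3 synonymous substitutions.
Total: 1 + 0 + 3 = 4.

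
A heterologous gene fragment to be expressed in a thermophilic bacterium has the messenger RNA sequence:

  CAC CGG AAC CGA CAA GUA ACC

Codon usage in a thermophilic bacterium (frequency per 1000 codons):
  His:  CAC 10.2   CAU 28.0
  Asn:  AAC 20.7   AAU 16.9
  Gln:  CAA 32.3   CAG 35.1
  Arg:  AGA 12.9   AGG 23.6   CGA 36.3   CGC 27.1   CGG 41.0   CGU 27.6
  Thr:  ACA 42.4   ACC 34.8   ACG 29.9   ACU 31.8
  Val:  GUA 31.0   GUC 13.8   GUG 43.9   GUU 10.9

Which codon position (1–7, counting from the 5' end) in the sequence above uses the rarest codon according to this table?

Codon 1 CAC (His): 10.2 per 1000.
Codon 2 CGG (Arg): 41.0 per 1000.
Codon 3 AAC (Asn): 20.7 per 1000.
Codon 4 CGA (Arg): 36.3 per 1000.
Codon 5 CAA (Gln): 32.3 per 1000.
Codon 6 GUA (Val): 31.0 per 1000.
Codon 7 ACC (Thr): 34.8 per 1000.
Lowest frequency is 10.2 at codon 1.

1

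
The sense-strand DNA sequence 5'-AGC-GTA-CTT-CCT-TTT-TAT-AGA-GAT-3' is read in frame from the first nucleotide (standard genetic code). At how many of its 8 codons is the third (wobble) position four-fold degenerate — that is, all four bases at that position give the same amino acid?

3

Codon 1 AGC (Ser): third position 2-fold.
Codon 2 GTA (Val): third position 4-fold.
Codon 3 CTT (Leu): third position 4-fold.
Codon 4 CCT (Pro): third position 4-fold.
Codon 5 TTT (Phe): third position 2-fold.
Codon 6 TAT (Tyr): third position 2-fold.
Codon 7 AGA (Arg): third position 2-fold.
Codon 8 GAT (Asp): third position 2-fold.
Four-fold degenerate third positions: 3.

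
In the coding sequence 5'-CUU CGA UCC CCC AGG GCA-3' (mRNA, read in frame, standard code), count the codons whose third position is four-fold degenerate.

Codon 1 CUU (Leu): third position 4-fold.
Codon 2 CGA (Arg): third position 4-fold.
Codon 3 UCC (Ser): third position 4-fold.
Codon 4 CCC (Pro): third position 4-fold.
Codon 5 AGG (Arg): third position 2-fold.
Codon 6 GCA (Ala): third position 4-fold.
Four-fold degenerate third positions: 5.

5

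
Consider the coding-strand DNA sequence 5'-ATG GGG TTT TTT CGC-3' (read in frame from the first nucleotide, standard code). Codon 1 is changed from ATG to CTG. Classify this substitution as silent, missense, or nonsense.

missense

Position 1 falls in codon 1: ATG → Met.
After the substitution the codon is CTG → Leu.
Met ≠ Leu, so this is a missense mutation.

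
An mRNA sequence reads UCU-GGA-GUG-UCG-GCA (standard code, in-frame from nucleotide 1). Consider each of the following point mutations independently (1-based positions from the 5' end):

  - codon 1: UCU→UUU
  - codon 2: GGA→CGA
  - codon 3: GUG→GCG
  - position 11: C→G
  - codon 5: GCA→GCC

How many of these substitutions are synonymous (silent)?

Codon 1: UCU (Ser) → UUU (Phe) — missense.
Codon 2: GGA (Gly) → CGA (Arg) — missense.
Codon 3: GUG (Val) → GCG (Ala) — missense.
Codon 4: UCG (Ser) → UGG (Trp) — missense.
Codon 5: GCA (Ala) → GCC (Ala) — synonymous.
Synonymous: 1 of 5.

1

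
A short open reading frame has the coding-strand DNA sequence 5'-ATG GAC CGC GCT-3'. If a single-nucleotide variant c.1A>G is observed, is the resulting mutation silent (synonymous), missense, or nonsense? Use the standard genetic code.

Position 1 falls in codon 1: ATG → Met.
After the substitution the codon is GTG → Val.
Met ≠ Val, so this is a missense mutation.

missense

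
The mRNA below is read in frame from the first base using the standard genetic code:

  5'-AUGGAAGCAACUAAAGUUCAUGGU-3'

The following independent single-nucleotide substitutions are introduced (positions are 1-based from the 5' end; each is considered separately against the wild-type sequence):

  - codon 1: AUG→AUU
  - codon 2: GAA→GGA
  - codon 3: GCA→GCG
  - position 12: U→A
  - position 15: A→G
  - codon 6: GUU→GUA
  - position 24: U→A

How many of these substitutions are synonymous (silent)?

5

Codon 1: AUG (Met) → AUU (Ile) — missense.
Codon 2: GAA (Glu) → GGA (Gly) — missense.
Codon 3: GCA (Ala) → GCG (Ala) — synonymous.
Codon 4: ACU (Thr) → ACA (Thr) — synonymous.
Codon 5: AAA (Lys) → AAG (Lys) — synonymous.
Codon 6: GUU (Val) → GUA (Val) — synonymous.
Codon 8: GGU (Gly) → GGA (Gly) — synonymous.
Synonymous: 5 of 7.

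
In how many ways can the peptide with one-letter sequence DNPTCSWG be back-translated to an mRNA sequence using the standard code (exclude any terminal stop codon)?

3072

Asp: 2 codons.
Asn: 2 codons.
Pro: 4 codons.
Thr: 4 codons.
Cys: 2 codons.
Ser: 6 codons.
Trp: 1 codon.
Gly: 4 codons.
2 × 2 × 4 × 4 × 2 × 6 × 1 × 4 = 3072.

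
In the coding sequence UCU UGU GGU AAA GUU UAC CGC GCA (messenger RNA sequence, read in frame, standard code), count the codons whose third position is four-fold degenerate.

Codon 1 UCU (Ser): third position 4-fold.
Codon 2 UGU (Cys): third position 2-fold.
Codon 3 GGU (Gly): third position 4-fold.
Codon 4 AAA (Lys): third position 2-fold.
Codon 5 GUU (Val): third position 4-fold.
Codon 6 UAC (Tyr): third position 2-fold.
Codon 7 CGC (Arg): third position 4-fold.
Codon 8 GCA (Ala): third position 4-fold.
Four-fold degenerate third positions: 5.

5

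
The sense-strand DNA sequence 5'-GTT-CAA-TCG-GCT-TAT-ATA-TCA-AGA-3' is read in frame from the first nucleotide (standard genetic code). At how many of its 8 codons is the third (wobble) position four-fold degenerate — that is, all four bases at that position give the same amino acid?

Codon 1 GTT (Val): third position 4-fold.
Codon 2 CAA (Gln): third position 2-fold.
Codon 3 TCG (Ser): third position 4-fold.
Codon 4 GCT (Ala): third position 4-fold.
Codon 5 TAT (Tyr): third position 2-fold.
Codon 6 ATA (Ile): third position 3-fold.
Codon 7 TCA (Ser): third position 4-fold.
Codon 8 AGA (Arg): third position 2-fold.
Four-fold degenerate third positions: 4.

4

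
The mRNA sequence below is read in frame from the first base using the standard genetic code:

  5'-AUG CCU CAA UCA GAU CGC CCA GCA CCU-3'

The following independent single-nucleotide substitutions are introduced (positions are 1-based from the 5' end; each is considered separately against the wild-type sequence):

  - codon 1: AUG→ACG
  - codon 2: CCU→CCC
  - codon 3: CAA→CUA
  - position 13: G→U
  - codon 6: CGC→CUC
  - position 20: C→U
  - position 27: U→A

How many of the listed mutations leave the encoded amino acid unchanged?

2

Codon 1: AUG (Met) → ACG (Thr) — missense.
Codon 2: CCU (Pro) → CCC (Pro) — synonymous.
Codon 3: CAA (Gln) → CUA (Leu) — missense.
Codon 5: GAU (Asp) → UAU (Tyr) — missense.
Codon 6: CGC (Arg) → CUC (Leu) — missense.
Codon 7: CCA (Pro) → CUA (Leu) — missense.
Codon 9: CCU (Pro) → CCA (Pro) — synonymous.
Synonymous: 2 of 7.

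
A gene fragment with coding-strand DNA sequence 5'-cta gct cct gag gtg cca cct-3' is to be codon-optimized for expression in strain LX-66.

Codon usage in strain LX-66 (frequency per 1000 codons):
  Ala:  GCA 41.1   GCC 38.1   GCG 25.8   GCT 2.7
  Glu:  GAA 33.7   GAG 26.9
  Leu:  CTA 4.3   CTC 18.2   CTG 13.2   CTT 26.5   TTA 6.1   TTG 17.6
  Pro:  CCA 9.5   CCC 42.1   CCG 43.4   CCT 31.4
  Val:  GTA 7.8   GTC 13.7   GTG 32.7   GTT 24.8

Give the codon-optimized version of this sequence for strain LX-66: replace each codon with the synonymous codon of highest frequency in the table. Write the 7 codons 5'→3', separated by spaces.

Codon 1 (Leu): best is CTT at 26.5.
Codon 2 (Ala): best is GCA at 41.1.
Codon 3 (Pro): best is CCG at 43.4.
Codon 4 (Glu): best is GAA at 33.7.
Codon 5 (Val): best is GTG at 32.7.
Codon 6 (Pro): best is CCG at 43.4.
Codon 7 (Pro): best is CCG at 43.4.

CTT GCA CCG GAA GTG CCG CCG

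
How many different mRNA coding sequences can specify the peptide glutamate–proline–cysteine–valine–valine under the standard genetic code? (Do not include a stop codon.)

Glu: 2 codons.
Pro: 4 codons.
Cys: 2 codons.
Val: 4 codons.
Val: 4 codons.
2 × 4 × 2 × 4 × 4 = 256.

256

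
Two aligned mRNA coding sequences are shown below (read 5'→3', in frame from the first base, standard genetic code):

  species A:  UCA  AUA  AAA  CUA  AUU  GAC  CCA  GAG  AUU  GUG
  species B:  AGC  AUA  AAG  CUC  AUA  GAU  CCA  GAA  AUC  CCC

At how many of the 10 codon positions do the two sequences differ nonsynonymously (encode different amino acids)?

Codon 1: UCA Ser / AGC Ser — synonymous.
Codon 2: AUA Ile / AUA Ile — identical.
Codon 3: AAA Lys / AAG Lys — synonymous.
Codon 4: CUA Leu / CUC Leu — synonymous.
Codon 5: AUU Ile / AUA Ile — synonymous.
Codon 6: GAC Asp / GAU Asp — synonymous.
Codon 7: CCA Pro / CCA Pro — identical.
Codon 8: GAG Glu / GAA Glu — synonymous.
Codon 9: AUU Ile / AUC Ile — synonymous.
Codon 10: GUG Val / CCC Pro — nonsynonymous.
Nonsynonymous differences: 1.

1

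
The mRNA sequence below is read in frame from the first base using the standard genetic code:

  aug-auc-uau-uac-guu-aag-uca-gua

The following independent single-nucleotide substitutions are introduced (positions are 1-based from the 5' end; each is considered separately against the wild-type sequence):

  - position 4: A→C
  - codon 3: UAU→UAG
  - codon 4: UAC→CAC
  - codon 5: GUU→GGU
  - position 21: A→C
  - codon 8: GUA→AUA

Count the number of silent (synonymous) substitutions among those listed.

1

Codon 2: AUC (Ile) → CUC (Leu) — missense.
Codon 3: UAU (Tyr) → UAG (Stop) — nonsense.
Codon 4: UAC (Tyr) → CAC (His) — missense.
Codon 5: GUU (Val) → GGU (Gly) — missense.
Codon 7: UCA (Ser) → UCC (Ser) — synonymous.
Codon 8: GUA (Val) → AUA (Ile) — missense.
Synonymous: 1 of 6.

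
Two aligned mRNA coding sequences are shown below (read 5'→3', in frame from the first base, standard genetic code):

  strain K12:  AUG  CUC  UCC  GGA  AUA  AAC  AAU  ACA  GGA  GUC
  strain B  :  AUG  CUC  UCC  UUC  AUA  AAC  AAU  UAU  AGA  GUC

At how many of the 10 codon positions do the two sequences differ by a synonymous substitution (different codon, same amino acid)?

0

Codon 1: AUG Met / AUG Met — identical.
Codon 2: CUC Leu / CUC Leu — identical.
Codon 3: UCC Ser / UCC Ser — identical.
Codon 4: GGA Gly / UUC Phe — nonsynonymous.
Codon 5: AUA Ile / AUA Ile — identical.
Codon 6: AAC Asn / AAC Asn — identical.
Codon 7: AAU Asn / AAU Asn — identical.
Codon 8: ACA Thr / UAU Tyr — nonsynonymous.
Codon 9: GGA Gly / AGA Arg — nonsynonymous.
Codon 10: GUC Val / GUC Val — identical.
Synonymous differences: 0.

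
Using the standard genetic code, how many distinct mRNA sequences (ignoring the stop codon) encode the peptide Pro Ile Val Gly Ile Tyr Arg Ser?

41472

Pro: 4 codons.
Ile: 3 codons.
Val: 4 codons.
Gly: 4 codons.
Ile: 3 codons.
Tyr: 2 codons.
Arg: 6 codons.
Ser: 6 codons.
4 × 3 × 4 × 4 × 3 × 2 × 6 × 6 = 41472.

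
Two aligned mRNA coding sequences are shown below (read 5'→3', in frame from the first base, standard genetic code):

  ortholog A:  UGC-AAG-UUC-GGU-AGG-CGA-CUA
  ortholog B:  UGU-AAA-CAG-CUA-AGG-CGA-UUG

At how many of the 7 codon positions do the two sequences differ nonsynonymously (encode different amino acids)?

Codon 1: UGC Cys / UGU Cys — synonymous.
Codon 2: AAG Lys / AAA Lys — synonymous.
Codon 3: UUC Phe / CAG Gln — nonsynonymous.
Codon 4: GGU Gly / CUA Leu — nonsynonymous.
Codon 5: AGG Arg / AGG Arg — identical.
Codon 6: CGA Arg / CGA Arg — identical.
Codon 7: CUA Leu / UUG Leu — synonymous.
Nonsynonymous differences: 2.

2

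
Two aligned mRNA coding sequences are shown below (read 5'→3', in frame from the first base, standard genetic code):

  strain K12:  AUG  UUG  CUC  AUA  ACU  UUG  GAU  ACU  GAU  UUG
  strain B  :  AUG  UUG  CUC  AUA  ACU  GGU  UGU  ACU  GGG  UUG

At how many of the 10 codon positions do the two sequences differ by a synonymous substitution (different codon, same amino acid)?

0

Codon 1: AUG Met / AUG Met — identical.
Codon 2: UUG Leu / UUG Leu — identical.
Codon 3: CUC Leu / CUC Leu — identical.
Codon 4: AUA Ile / AUA Ile — identical.
Codon 5: ACU Thr / ACU Thr — identical.
Codon 6: UUG Leu / GGU Gly — nonsynonymous.
Codon 7: GAU Asp / UGU Cys — nonsynonymous.
Codon 8: ACU Thr / ACU Thr — identical.
Codon 9: GAU Asp / GGG Gly — nonsynonymous.
Codon 10: UUG Leu / UUG Leu — identical.
Synonymous differences: 0.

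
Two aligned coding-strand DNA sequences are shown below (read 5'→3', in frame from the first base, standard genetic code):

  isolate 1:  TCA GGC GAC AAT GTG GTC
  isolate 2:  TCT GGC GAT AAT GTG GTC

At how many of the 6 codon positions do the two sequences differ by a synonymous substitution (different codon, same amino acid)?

2

Codon 1: TCA Ser / TCT Ser — synonymous.
Codon 2: GGC Gly / GGC Gly — identical.
Codon 3: GAC Asp / GAT Asp — synonymous.
Codon 4: AAT Asn / AAT Asn — identical.
Codon 5: GTG Val / GTG Val — identical.
Codon 6: GTC Val / GTC Val — identical.
Synonymous differences: 2.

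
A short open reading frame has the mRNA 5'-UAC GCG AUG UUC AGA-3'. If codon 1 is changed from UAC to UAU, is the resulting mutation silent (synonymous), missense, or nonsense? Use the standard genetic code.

silent

Position 3 falls in codon 1: UAC → Tyr.
After the substitution the codon is UAU → Tyr.
Both encode Tyr, so the change is synonymous.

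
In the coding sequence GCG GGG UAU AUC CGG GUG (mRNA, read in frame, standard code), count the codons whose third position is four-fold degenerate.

Codon 1 GCG (Ala): third position 4-fold.
Codon 2 GGG (Gly): third position 4-fold.
Codon 3 UAU (Tyr): third position 2-fold.
Codon 4 AUC (Ile): third position 3-fold.
Codon 5 CGG (Arg): third position 4-fold.
Codon 6 GUG (Val): third position 4-fold.
Four-fold degenerate third positions: 4.

4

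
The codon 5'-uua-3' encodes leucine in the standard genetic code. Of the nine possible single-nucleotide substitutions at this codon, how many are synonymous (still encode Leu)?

2

Position 1: CUA → 1 synonymous.
Position 2: none → 0 synonymous.
Position 3: UUG → 1 synonymous.
Total: 1 + 0 + 1 = 2.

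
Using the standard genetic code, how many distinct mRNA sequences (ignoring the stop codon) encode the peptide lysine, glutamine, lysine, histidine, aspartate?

32

Lys: 2 codons.
Gln: 2 codons.
Lys: 2 codons.
His: 2 codons.
Asp: 2 codons.
2 × 2 × 2 × 2 × 2 = 32.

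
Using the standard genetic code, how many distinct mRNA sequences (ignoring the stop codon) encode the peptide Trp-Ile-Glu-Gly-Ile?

Trp: 1 codon.
Ile: 3 codons.
Glu: 2 codons.
Gly: 4 codons.
Ile: 3 codons.
1 × 3 × 2 × 4 × 3 = 72.

72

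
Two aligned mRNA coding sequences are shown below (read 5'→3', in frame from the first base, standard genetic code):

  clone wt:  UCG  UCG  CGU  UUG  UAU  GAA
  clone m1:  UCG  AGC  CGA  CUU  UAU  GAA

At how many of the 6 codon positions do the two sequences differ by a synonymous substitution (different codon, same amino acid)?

Codon 1: UCG Ser / UCG Ser — identical.
Codon 2: UCG Ser / AGC Ser — synonymous.
Codon 3: CGU Arg / CGA Arg — synonymous.
Codon 4: UUG Leu / CUU Leu — synonymous.
Codon 5: UAU Tyr / UAU Tyr — identical.
Codon 6: GAA Glu / GAA Glu — identical.
Synonymous differences: 3.

3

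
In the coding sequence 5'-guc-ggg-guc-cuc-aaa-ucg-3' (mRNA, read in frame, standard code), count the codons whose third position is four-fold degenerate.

Codon 1 GUC (Val): third position 4-fold.
Codon 2 GGG (Gly): third position 4-fold.
Codon 3 GUC (Val): third position 4-fold.
Codon 4 CUC (Leu): third position 4-fold.
Codon 5 AAA (Lys): third position 2-fold.
Codon 6 UCG (Ser): third position 4-fold.
Four-fold degenerate third positions: 5.

5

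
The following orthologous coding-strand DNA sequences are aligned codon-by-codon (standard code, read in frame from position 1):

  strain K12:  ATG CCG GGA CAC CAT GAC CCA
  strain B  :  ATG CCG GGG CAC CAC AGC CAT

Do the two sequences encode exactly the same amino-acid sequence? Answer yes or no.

no

Codon 1: ATG Met / ATG Met — identical.
Codon 2: CCG Pro / CCG Pro — identical.
Codon 3: GGA Gly / GGG Gly — synonymous.
Codon 4: CAC His / CAC His — identical.
Codon 5: CAT His / CAC His — synonymous.
Codon 6: GAC Asp / AGC Ser — nonsynonymous.
Codon 7: CCA Pro / CAT His — nonsynonymous.
Nonsynonymous differences: 2 → different protein.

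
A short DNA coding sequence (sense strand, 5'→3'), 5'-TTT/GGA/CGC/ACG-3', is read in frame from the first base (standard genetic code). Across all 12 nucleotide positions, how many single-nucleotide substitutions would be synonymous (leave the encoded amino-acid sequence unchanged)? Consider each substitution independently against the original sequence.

Codon 1 (TTT, Phe): 1 synonymous substitution.
Codon 2 (GGA, Gly): 3 synonymous substitutions.
Codon 3 (CGC, Arg): 3 synonymous substitutions.
Codon 4 (ACG, Thr): 3 synonymous substitutions.
Total: 1 + 3 + 3 + 3 = 10.

10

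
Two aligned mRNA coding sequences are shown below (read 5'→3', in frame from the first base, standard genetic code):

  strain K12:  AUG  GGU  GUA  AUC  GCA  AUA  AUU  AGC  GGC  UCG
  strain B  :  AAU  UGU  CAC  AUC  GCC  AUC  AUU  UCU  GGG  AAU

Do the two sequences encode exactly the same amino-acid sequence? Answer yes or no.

no

Codon 1: AUG Met / AAU Asn — nonsynonymous.
Codon 2: GGU Gly / UGU Cys — nonsynonymous.
Codon 3: GUA Val / CAC His — nonsynonymous.
Codon 4: AUC Ile / AUC Ile — identical.
Codon 5: GCA Ala / GCC Ala — synonymous.
Codon 6: AUA Ile / AUC Ile — synonymous.
Codon 7: AUU Ile / AUU Ile — identical.
Codon 8: AGC Ser / UCU Ser — synonymous.
Codon 9: GGC Gly / GGG Gly — synonymous.
Codon 10: UCG Ser / AAU Asn — nonsynonymous.
Nonsynonymous differences: 4 → different protein.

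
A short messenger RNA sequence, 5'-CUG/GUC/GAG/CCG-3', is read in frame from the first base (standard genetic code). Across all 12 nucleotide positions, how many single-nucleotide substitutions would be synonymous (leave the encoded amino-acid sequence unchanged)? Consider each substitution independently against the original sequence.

11

Codon 1 (CUG, Leu): 4 synonymous substitutions.
Codon 2 (GUC, Val): 3 synonymous substitutions.
Codon 3 (GAG, Glu): 1 synonymous substitution.
Codon 4 (CCG, Pro): 3 synonymous substitutions.
Total: 4 + 3 + 1 + 3 = 11.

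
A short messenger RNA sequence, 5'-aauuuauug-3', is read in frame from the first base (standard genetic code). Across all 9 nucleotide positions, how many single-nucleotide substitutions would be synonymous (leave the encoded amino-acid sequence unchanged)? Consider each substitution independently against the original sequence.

5

Codon 1 (AAU, Asn): 1 synonymous substitution.
Codon 2 (UUA, Leu): 2 synonymous substitutions.
Codon 3 (UUG, Leu): 2 synonymous substitutions.
Total: 1 + 2 + 2 = 5.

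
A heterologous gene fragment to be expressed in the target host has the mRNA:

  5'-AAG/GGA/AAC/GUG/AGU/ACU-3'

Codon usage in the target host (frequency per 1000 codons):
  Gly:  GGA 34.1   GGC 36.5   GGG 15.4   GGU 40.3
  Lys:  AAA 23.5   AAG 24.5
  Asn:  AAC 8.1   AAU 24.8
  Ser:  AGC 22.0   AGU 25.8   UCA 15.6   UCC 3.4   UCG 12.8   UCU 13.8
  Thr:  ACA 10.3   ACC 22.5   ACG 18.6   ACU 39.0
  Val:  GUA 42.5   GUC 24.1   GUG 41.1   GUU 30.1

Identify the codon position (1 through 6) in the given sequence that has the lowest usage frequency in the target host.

3

Codon 1 AAG (Lys): 24.5 per 1000.
Codon 2 GGA (Gly): 34.1 per 1000.
Codon 3 AAC (Asn): 8.1 per 1000.
Codon 4 GUG (Val): 41.1 per 1000.
Codon 5 AGU (Ser): 25.8 per 1000.
Codon 6 ACU (Thr): 39.0 per 1000.
Lowest frequency is 8.1 at codon 3.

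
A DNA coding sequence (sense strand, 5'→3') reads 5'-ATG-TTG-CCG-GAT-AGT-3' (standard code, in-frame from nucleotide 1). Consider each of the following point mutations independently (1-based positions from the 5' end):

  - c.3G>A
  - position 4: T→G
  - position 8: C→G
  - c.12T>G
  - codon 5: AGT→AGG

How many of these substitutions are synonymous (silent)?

0

Codon 1: ATG (Met) → ATA (Ile) — missense.
Codon 2: TTG (Leu) → GTG (Val) — missense.
Codon 3: CCG (Pro) → CGG (Arg) — missense.
Codon 4: GAT (Asp) → GAG (Glu) — missense.
Codon 5: AGT (Ser) → AGG (Arg) — missense.
Synonymous: 0 of 5.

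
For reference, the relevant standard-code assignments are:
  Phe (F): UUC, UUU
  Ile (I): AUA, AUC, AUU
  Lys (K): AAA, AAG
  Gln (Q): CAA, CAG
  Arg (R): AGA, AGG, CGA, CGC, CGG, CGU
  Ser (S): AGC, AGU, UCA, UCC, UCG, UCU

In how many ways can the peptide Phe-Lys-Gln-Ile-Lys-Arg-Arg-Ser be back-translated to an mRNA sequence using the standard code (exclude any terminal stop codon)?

10368

Phe: 2 codons.
Lys: 2 codons.
Gln: 2 codons.
Ile: 3 codons.
Lys: 2 codons.
Arg: 6 codons.
Arg: 6 codons.
Ser: 6 codons.
2 × 2 × 2 × 3 × 2 × 6 × 6 × 6 = 10368.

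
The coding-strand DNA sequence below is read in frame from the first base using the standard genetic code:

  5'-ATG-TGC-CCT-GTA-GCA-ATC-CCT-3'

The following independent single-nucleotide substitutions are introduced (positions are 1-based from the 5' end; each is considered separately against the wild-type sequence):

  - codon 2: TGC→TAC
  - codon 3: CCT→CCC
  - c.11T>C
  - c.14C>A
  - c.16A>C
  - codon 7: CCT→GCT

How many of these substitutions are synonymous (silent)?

1

Codon 2: TGC (Cys) → TAC (Tyr) — missense.
Codon 3: CCT (Pro) → CCC (Pro) — synonymous.
Codon 4: GTA (Val) → GCA (Ala) — missense.
Codon 5: GCA (Ala) → GAA (Glu) — missense.
Codon 6: ATC (Ile) → CTC (Leu) — missense.
Codon 7: CCT (Pro) → GCT (Ala) — missense.
Synonymous: 1 of 6.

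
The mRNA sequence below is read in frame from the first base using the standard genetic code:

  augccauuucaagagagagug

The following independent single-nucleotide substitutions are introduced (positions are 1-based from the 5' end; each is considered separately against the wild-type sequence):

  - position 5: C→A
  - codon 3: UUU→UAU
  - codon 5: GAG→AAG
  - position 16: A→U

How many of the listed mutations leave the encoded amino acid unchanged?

0

Codon 2: CCA (Pro) → CAA (Gln) — missense.
Codon 3: UUU (Phe) → UAU (Tyr) — missense.
Codon 5: GAG (Glu) → AAG (Lys) — missense.
Codon 6: AGA (Arg) → UGA (Stop) — nonsense.
Synonymous: 0 of 4.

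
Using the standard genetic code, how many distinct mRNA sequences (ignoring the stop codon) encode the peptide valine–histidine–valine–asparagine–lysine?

128

Val: 4 codons.
His: 2 codons.
Val: 4 codons.
Asn: 2 codons.
Lys: 2 codons.
4 × 2 × 4 × 2 × 2 = 128.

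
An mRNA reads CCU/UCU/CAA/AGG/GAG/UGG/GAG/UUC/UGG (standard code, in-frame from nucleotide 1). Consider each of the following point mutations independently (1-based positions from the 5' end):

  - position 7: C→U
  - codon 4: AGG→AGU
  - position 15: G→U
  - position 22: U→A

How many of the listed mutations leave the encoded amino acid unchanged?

Codon 3: CAA (Gln) → UAA (Stop) — nonsense.
Codon 4: AGG (Arg) → AGU (Ser) — missense.
Codon 5: GAG (Glu) → GAU (Asp) — missense.
Codon 8: UUC (Phe) → AUC (Ile) — missense.
Synonymous: 0 of 4.

0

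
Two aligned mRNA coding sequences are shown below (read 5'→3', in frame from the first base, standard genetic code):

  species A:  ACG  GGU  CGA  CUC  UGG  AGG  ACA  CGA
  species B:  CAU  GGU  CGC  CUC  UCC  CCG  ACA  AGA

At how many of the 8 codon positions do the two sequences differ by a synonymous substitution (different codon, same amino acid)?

Codon 1: ACG Thr / CAU His — nonsynonymous.
Codon 2: GGU Gly / GGU Gly — identical.
Codon 3: CGA Arg / CGC Arg — synonymous.
Codon 4: CUC Leu / CUC Leu — identical.
Codon 5: UGG Trp / UCC Ser — nonsynonymous.
Codon 6: AGG Arg / CCG Pro — nonsynonymous.
Codon 7: ACA Thr / ACA Thr — identical.
Codon 8: CGA Arg / AGA Arg — synonymous.
Synonymous differences: 2.

2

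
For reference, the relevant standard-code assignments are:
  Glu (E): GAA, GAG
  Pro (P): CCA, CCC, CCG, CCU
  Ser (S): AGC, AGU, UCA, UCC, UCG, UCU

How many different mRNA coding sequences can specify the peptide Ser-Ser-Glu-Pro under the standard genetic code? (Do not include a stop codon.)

288

Ser: 6 codons.
Ser: 6 codons.
Glu: 2 codons.
Pro: 4 codons.
6 × 6 × 2 × 4 = 288.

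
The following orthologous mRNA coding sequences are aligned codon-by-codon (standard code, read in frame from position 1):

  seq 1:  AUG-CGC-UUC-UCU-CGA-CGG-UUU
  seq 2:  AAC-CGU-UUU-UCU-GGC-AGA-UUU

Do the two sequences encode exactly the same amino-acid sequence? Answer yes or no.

Codon 1: AUG Met / AAC Asn — nonsynonymous.
Codon 2: CGC Arg / CGU Arg — synonymous.
Codon 3: UUC Phe / UUU Phe — synonymous.
Codon 4: UCU Ser / UCU Ser — identical.
Codon 5: CGA Arg / GGC Gly — nonsynonymous.
Codon 6: CGG Arg / AGA Arg — synonymous.
Codon 7: UUU Phe / UUU Phe — identical.
Nonsynonymous differences: 2 → different protein.

no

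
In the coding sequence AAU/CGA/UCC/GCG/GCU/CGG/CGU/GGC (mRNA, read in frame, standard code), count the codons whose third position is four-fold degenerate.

7

Codon 1 AAU (Asn): third position 2-fold.
Codon 2 CGA (Arg): third position 4-fold.
Codon 3 UCC (Ser): third position 4-fold.
Codon 4 GCG (Ala): third position 4-fold.
Codon 5 GCU (Ala): third position 4-fold.
Codon 6 CGG (Arg): third position 4-fold.
Codon 7 CGU (Arg): third position 4-fold.
Codon 8 GGC (Gly): third position 4-fold.
Four-fold degenerate third positions: 7.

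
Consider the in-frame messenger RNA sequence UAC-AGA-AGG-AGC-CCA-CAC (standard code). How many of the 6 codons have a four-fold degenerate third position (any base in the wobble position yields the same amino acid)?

Codon 1 UAC (Tyr): third position 2-fold.
Codon 2 AGA (Arg): third position 2-fold.
Codon 3 AGG (Arg): third position 2-fold.
Codon 4 AGC (Ser): third position 2-fold.
Codon 5 CCA (Pro): third position 4-fold.
Codon 6 CAC (His): third position 2-fold.
Four-fold degenerate third positions: 1.

1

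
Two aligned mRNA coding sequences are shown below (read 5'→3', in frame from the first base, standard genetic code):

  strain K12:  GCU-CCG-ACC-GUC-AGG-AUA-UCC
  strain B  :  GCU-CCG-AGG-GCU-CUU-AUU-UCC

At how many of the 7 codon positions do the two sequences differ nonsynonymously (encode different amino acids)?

3

Codon 1: GCU Ala / GCU Ala — identical.
Codon 2: CCG Pro / CCG Pro — identical.
Codon 3: ACC Thr / AGG Arg — nonsynonymous.
Codon 4: GUC Val / GCU Ala — nonsynonymous.
Codon 5: AGG Arg / CUU Leu — nonsynonymous.
Codon 6: AUA Ile / AUU Ile — synonymous.
Codon 7: UCC Ser / UCC Ser — identical.
Nonsynonymous differences: 3.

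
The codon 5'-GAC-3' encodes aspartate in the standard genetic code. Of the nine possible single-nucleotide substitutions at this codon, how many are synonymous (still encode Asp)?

Position 1: none → 0 synonymous.
Position 2: none → 0 synonymous.
Position 3: GAT → 1 synonymous.
Total: 0 + 0 + 1 = 1.

1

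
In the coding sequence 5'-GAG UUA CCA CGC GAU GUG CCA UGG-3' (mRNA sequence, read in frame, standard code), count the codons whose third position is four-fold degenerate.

Codon 1 GAG (Glu): third position 2-fold.
Codon 2 UUA (Leu): third position 2-fold.
Codon 3 CCA (Pro): third position 4-fold.
Codon 4 CGC (Arg): third position 4-fold.
Codon 5 GAU (Asp): third position 2-fold.
Codon 6 GUG (Val): third position 4-fold.
Codon 7 CCA (Pro): third position 4-fold.
Codon 8 UGG (Trp): third position 1-fold.
Four-fold degenerate third positions: 4.

4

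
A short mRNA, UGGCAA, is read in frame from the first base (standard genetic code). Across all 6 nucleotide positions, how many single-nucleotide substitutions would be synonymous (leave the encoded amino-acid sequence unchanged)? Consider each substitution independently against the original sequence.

1

Codon 1 (UGG, Trp): 0 synonymous substitutions.
Codon 2 (CAA, Gln): 1 synonymous substitution.
Total: 0 + 1 = 1.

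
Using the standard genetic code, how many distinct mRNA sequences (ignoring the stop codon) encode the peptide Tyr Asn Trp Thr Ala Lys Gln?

Tyr: 2 codons.
Asn: 2 codons.
Trp: 1 codon.
Thr: 4 codons.
Ala: 4 codons.
Lys: 2 codons.
Gln: 2 codons.
2 × 2 × 1 × 4 × 4 × 2 × 2 = 256.

256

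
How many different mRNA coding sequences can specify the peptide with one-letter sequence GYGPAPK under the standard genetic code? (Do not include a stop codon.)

4096

Gly: 4 codons.
Tyr: 2 codons.
Gly: 4 codons.
Pro: 4 codons.
Ala: 4 codons.
Pro: 4 codons.
Lys: 2 codons.
4 × 2 × 4 × 4 × 4 × 4 × 2 = 4096.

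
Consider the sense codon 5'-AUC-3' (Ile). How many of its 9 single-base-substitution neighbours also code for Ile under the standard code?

Position 1: none → 0 synonymous.
Position 2: none → 0 synonymous.
Position 3: AUU, AUA → 2 synonymous.
Total: 0 + 0 + 2 = 2.

2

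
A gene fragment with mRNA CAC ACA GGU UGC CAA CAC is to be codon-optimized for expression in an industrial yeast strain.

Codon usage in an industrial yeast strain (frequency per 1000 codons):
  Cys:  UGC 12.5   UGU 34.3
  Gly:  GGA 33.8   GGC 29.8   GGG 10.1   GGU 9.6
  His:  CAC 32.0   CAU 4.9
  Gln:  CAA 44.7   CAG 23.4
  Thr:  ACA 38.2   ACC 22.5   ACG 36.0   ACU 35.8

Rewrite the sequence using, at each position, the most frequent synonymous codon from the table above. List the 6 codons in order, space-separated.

Codon 1 (His): best is CAC at 32.0.
Codon 2 (Thr): best is ACA at 38.2.
Codon 3 (Gly): best is GGA at 33.8.
Codon 4 (Cys): best is UGU at 34.3.
Codon 5 (Gln): best is CAA at 44.7.
Codon 6 (His): best is CAC at 32.0.

CAC ACA GGA UGU CAA CAC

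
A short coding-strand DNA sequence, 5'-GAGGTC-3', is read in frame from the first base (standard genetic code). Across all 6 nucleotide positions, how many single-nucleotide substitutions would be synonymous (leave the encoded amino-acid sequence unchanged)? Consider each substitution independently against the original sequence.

Codon 1 (GAG, Glu): 1 synonymous substitution.
Codon 2 (GTC, Val): 3 synonymous substitutions.
Total: 1 + 3 = 4.

4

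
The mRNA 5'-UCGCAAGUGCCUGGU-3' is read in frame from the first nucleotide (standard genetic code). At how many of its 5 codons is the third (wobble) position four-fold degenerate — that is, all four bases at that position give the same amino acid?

Codon 1 UCG (Ser): third position 4-fold.
Codon 2 CAA (Gln): third position 2-fold.
Codon 3 GUG (Val): third position 4-fold.
Codon 4 CCU (Pro): third position 4-fold.
Codon 5 GGU (Gly): third position 4-fold.
Four-fold degenerate third positions: 4.

4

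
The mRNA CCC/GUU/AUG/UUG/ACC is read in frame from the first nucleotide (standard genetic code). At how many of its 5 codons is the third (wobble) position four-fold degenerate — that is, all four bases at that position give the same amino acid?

Codon 1 CCC (Pro): third position 4-fold.
Codon 2 GUU (Val): third position 4-fold.
Codon 3 AUG (Met): third position 1-fold.
Codon 4 UUG (Leu): third position 2-fold.
Codon 5 ACC (Thr): third position 4-fold.
Four-fold degenerate third positions: 3.

3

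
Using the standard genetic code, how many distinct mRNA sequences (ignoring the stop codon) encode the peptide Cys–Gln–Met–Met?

Cys: 2 codons.
Gln: 2 codons.
Met: 1 codon.
Met: 1 codon.
2 × 2 × 1 × 1 = 4.

4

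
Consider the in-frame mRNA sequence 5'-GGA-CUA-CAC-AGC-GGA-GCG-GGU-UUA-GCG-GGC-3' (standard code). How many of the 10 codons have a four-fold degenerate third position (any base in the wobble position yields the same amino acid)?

7

Codon 1 GGA (Gly): third position 4-fold.
Codon 2 CUA (Leu): third position 4-fold.
Codon 3 CAC (His): third position 2-fold.
Codon 4 AGC (Ser): third position 2-fold.
Codon 5 GGA (Gly): third position 4-fold.
Codon 6 GCG (Ala): third position 4-fold.
Codon 7 GGU (Gly): third position 4-fold.
Codon 8 UUA (Leu): third position 2-fold.
Codon 9 GCG (Ala): third position 4-fold.
Codon 10 GGC (Gly): third position 4-fold.
Four-fold degenerate third positions: 7.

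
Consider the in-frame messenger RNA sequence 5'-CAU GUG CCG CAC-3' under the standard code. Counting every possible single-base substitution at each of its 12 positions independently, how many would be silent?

Codon 1 (CAU, His): 1 synonymous substitution.
Codon 2 (GUG, Val): 3 synonymous substitutions.
Codon 3 (CCG, Pro): 3 synonymous substitutions.
Codon 4 (CAC, His): 1 synonymous substitution.
Total: 1 + 3 + 3 + 1 = 8.

8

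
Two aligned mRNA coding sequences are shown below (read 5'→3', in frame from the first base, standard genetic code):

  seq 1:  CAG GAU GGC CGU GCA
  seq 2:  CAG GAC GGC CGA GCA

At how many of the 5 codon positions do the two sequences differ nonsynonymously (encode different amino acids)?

Codon 1: CAG Gln / CAG Gln — identical.
Codon 2: GAU Asp / GAC Asp — synonymous.
Codon 3: GGC Gly / GGC Gly — identical.
Codon 4: CGU Arg / CGA Arg — synonymous.
Codon 5: GCA Ala / GCA Ala — identical.
Nonsynonymous differences: 0.

0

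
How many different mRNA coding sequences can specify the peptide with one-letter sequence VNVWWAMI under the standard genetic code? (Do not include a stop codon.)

384

Val: 4 codons.
Asn: 2 codons.
Val: 4 codons.
Trp: 1 codon.
Trp: 1 codon.
Ala: 4 codons.
Met: 1 codon.
Ile: 3 codons.
4 × 2 × 4 × 1 × 1 × 4 × 1 × 3 = 384.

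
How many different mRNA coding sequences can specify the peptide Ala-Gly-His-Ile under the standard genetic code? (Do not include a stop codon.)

Ala: 4 codons.
Gly: 4 codons.
His: 2 codons.
Ile: 3 codons.
4 × 4 × 2 × 3 = 96.

96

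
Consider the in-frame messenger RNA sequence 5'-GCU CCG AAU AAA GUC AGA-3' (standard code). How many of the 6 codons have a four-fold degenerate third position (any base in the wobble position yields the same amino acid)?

Codon 1 GCU (Ala): third position 4-fold.
Codon 2 CCG (Pro): third position 4-fold.
Codon 3 AAU (Asn): third position 2-fold.
Codon 4 AAA (Lys): third position 2-fold.
Codon 5 GUC (Val): third position 4-fold.
Codon 6 AGA (Arg): third position 2-fold.
Four-fold degenerate third positions: 3.

3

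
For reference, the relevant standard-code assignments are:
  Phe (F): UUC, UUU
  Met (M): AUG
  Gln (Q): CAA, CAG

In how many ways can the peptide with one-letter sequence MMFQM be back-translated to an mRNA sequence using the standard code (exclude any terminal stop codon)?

Met: 1 codon.
Met: 1 codon.
Phe: 2 codons.
Gln: 2 codons.
Met: 1 codon.
1 × 1 × 2 × 2 × 1 = 4.

4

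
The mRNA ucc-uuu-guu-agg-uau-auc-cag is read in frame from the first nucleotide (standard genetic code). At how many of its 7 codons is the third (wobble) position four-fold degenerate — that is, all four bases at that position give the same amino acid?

2

Codon 1 UCC (Ser): third position 4-fold.
Codon 2 UUU (Phe): third position 2-fold.
Codon 3 GUU (Val): third position 4-fold.
Codon 4 AGG (Arg): third position 2-fold.
Codon 5 UAU (Tyr): third position 2-fold.
Codon 6 AUC (Ile): third position 3-fold.
Codon 7 CAG (Gln): third position 2-fold.
Four-fold degenerate third positions: 2.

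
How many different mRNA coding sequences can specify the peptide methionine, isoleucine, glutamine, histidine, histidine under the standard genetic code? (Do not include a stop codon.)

24

Met: 1 codon.
Ile: 3 codons.
Gln: 2 codons.
His: 2 codons.
His: 2 codons.
1 × 3 × 2 × 2 × 2 = 24.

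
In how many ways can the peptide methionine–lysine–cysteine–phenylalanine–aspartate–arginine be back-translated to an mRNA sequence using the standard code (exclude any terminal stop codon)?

Met: 1 codon.
Lys: 2 codons.
Cys: 2 codons.
Phe: 2 codons.
Asp: 2 codons.
Arg: 6 codons.
1 × 2 × 2 × 2 × 2 × 6 = 96.

96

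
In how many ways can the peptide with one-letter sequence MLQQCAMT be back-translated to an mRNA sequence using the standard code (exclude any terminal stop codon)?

768

Met: 1 codon.
Leu: 6 codons.
Gln: 2 codons.
Gln: 2 codons.
Cys: 2 codons.
Ala: 4 codons.
Met: 1 codon.
Thr: 4 codons.
1 × 6 × 2 × 2 × 2 × 4 × 1 × 4 = 768.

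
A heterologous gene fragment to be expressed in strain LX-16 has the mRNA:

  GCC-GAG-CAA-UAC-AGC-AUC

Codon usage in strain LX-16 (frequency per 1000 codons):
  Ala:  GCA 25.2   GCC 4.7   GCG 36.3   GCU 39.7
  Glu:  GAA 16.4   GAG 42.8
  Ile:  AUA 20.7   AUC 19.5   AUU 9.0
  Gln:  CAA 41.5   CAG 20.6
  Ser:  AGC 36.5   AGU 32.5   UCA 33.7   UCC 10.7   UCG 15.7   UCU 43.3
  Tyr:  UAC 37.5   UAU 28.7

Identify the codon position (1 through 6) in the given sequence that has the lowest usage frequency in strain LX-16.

Codon 1 GCC (Ala): 4.7 per 1000.
Codon 2 GAG (Glu): 42.8 per 1000.
Codon 3 CAA (Gln): 41.5 per 1000.
Codon 4 UAC (Tyr): 37.5 per 1000.
Codon 5 AGC (Ser): 36.5 per 1000.
Codon 6 AUC (Ile): 19.5 per 1000.
Lowest frequency is 4.7 at codon 1.

1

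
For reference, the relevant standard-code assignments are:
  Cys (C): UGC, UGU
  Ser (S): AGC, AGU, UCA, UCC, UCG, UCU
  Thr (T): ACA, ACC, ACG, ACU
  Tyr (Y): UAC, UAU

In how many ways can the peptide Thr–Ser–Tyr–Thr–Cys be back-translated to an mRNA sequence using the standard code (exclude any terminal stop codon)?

Thr: 4 codons.
Ser: 6 codons.
Tyr: 2 codons.
Thr: 4 codons.
Cys: 2 codons.
4 × 6 × 2 × 4 × 2 = 384.

384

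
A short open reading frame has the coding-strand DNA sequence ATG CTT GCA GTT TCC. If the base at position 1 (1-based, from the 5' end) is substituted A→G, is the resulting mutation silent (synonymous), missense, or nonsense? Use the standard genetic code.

Position 1 falls in codon 1: ATG → Met.
After the substitution the codon is GTG → Val.
Met ≠ Val, so this is a missense mutation.

missense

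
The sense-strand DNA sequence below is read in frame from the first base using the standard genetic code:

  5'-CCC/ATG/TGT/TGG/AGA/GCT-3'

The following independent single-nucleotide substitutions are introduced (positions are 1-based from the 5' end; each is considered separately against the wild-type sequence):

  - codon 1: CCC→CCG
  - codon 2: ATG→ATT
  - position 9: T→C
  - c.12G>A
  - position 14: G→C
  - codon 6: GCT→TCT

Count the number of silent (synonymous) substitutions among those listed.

Codon 1: CCC (Pro) → CCG (Pro) — synonymous.
Codon 2: ATG (Met) → ATT (Ile) — missense.
Codon 3: TGT (Cys) → TGC (Cys) — synonymous.
Codon 4: TGG (Trp) → TGA (Stop) — nonsense.
Codon 5: AGA (Arg) → ACA (Thr) — missense.
Codon 6: GCT (Ala) → TCT (Ser) — missense.
Synonymous: 2 of 6.

2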